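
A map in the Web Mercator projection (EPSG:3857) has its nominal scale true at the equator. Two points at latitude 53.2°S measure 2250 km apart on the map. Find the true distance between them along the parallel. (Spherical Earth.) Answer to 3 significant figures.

The Mercator projection is conformal; its linear scale factor is the same in every direction and equals sec φ = 1/cos φ.
Along the parallel at 53.2°, map distances are exaggerated by k = sec 53.2° = 1.669.
True distance = 2250 / 1.669 = 2250 × cos 53.2° ≈ 1350 km.

1350 km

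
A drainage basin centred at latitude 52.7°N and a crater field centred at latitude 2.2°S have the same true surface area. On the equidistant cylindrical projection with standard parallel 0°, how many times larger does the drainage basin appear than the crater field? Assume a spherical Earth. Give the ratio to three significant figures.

In the plate carrée (x = Rλ, y = Rφ), meridians are true-scale (h = 1) and parallels are stretched by k = sec φ.
Areal scale at 52.7°: h·k = 1.000 × 1.650 = 1.650.
Areal scale at 2.2°: h·k = 1.000 × 1.001 = 1.001.
Ratio = 1.650/1.001 ≈ 1.65.

1.65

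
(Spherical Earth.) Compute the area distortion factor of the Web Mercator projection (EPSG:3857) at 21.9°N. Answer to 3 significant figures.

For Mercator, h = k = sec φ (a conformal cylindrical projection has a single point scale, 1/cos φ).
Areal scale = k² = sec²φ = 1/cos²(21.9°) = 1/0.9278² = 1.162.

1.16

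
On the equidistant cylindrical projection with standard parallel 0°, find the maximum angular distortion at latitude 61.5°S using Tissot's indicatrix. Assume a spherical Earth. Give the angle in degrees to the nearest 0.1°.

41.5°

In the plate carrée (x = Rλ, y = Rφ), meridians are true-scale (h = 1) and parallels are stretched by k = sec φ.
At 61.5°: h = 1.000, k = 2.096; principal scales a = 2.096, b = 1.000.
sin(ω/2) = (a − b)/(a + b) = 1.096/3.096 = 0.3540, so ω = 2 arcsin(0.3540) ≈ 41.5°.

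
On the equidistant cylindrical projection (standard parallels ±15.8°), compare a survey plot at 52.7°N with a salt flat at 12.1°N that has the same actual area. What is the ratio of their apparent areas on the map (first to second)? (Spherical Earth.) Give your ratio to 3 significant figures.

1.61

The equidistant cylindrical projection with φ₀ = 15.8° has h = 1 (meridians true) and k = cos φ₀ / cos φ along parallels.
Areal scale at 52.7°: h·k = 1.000 × 1.588 = 1.588.
Areal scale at 12.1°: h·k = 1.000 × 0.9841 = 0.9841.
Ratio = 1.588/0.9841 ≈ 1.61.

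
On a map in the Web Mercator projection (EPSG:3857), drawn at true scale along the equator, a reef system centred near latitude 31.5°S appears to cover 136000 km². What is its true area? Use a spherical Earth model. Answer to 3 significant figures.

Mercator is conformal, so the point scale is isotropic: h = k = sec φ = 1/cos φ.
Areal scale = k² = sec²φ = 1/cos²(31.5°) = 1/0.8526² = 1.376.
True area = apparent / (areal scale) = 136000 / 1.376 ≈ 98900 km².

98900 km²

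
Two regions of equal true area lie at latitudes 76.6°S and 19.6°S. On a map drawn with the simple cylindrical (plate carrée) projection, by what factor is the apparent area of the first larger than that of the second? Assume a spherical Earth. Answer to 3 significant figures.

For the equirectangular projection with φ₀ = 0 (plate carrée), h = 1 along meridians and k = sec φ along parallels.
Areal scale at 76.6°: h·k = 1.000 × 4.315 = 4.315.
Areal scale at 19.6°: h·k = 1.000 × 1.062 = 1.062.
Ratio = 4.315/1.062 ≈ 4.07.

4.07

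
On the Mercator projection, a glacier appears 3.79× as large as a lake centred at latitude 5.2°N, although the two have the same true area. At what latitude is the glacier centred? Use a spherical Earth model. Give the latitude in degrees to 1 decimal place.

59.2°

On Mercator, (apparent₁)/(apparent₂) = sec²φ₁ / sec²φ₂ when true areas are equal.
cos²φ₂ / cos²φ₁ = 3.79  ⇒  cos φ₁ = cos 5.2° / √3.79 = 0.9959/1.947 = 0.5116.
φ₁ = arccos(0.5116) ≈ 59.2°.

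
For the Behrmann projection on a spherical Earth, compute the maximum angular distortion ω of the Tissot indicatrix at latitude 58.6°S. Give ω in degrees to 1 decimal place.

55.9°

Behrmann is a cylindrical equal-area projection with standard parallels at ±30°. A cylindrical equal-area projection with standard parallel φ₀ has meridian scale h = cos φ / cos φ₀ and parallel scale k = cos φ₀ / cos φ (so areas are preserved, h·k = 1).
At 58.6°: h = 0.6016, k = 1.662; principal scales a = 1.662, b = 0.6016.
sin(ω/2) = (a − b)/(a + b) = 1.061/2.264 = 0.4685, so ω = 2 arcsin(0.4685) ≈ 55.9°.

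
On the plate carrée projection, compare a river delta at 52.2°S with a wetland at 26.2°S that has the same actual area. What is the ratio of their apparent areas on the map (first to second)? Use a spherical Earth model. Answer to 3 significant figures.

1.46

For the equirectangular projection with φ₀ = 0 (plate carrée), h = 1 along meridians and k = sec φ along parallels.
Areal scale at 52.2°: h·k = 1.000 × 1.632 = 1.632.
Areal scale at 26.2°: h·k = 1.000 × 1.115 = 1.115.
Ratio = 1.632/1.115 ≈ 1.46.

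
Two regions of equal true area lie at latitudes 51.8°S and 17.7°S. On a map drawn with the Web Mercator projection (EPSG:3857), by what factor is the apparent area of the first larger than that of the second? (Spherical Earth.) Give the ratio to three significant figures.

2.37

Mercator areal scale is sec²φ.
At 51.8°: sec²(51.8°) = 1/0.6184² = 2.615.
At 17.7°: sec²(17.7°) = 1/0.9527² = 1.102.
Ratio = 2.615/1.102 = cos²(17.7°)/cos²(51.8°) ≈ 2.37.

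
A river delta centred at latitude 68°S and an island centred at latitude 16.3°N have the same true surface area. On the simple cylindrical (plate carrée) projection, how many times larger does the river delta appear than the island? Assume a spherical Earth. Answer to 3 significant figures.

In the plate carrée (x = Rλ, y = Rφ), meridians are true-scale (h = 1) and parallels are stretched by k = sec φ.
Areal scale at 68°: h·k = 1.000 × 2.669 = 2.669.
Areal scale at 16.3°: h·k = 1.000 × 1.042 = 1.042.
Ratio = 2.669/1.042 ≈ 2.56.

2.56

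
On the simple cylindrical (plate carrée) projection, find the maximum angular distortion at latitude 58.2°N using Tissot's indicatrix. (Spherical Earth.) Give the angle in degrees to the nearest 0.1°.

For the equirectangular projection with φ₀ = 0 (plate carrée), h = 1 along meridians and k = sec φ along parallels.
At 58.2°: h = 1.000, k = 1.898; principal scales a = 1.898, b = 1.000.
sin(ω/2) = (a − b)/(a + b) = 0.8977/2.898 = 0.3098, so ω = 2 arcsin(0.3098) ≈ 36.1°.

36.1°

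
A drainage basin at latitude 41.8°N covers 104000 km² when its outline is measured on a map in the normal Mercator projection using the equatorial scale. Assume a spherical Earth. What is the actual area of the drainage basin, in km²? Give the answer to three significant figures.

57800 km²

Mercator is conformal, so the point scale is isotropic: h = k = sec φ = 1/cos φ.
Areal scale = k² = sec²φ = 1/cos²(41.8°) = 1/0.7455² = 1.799.
True area = apparent / (areal scale) = 104000 / 1.799 ≈ 57800 km².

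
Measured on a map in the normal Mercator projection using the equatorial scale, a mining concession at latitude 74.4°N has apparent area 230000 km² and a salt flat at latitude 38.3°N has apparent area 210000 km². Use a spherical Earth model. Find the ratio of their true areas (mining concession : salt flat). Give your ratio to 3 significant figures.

0.129

On Mercator the areal scale is sec²φ, so true area = apparent × cos²φ.
True area of mining concession: 230000 × cos²(74.4°) = 230000 × 0.07232 = 16630 km².
True area of salt flat: 210000 × cos²(38.3°) = 210000 × 0.6159 = 129300 km².
Ratio = 16630 / 129300 ≈ 0.129.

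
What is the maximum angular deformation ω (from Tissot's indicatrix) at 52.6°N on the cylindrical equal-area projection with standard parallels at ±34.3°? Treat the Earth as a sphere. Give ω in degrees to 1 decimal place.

For cylindrical equal-area with standard parallel φ₀, h = cos φ / cos φ₀ and k = cos φ₀ / cos φ, so h·k = 1.
At 52.6°: h = 0.7352, k = 1.360; principal scales a = 1.360, b = 0.7352.
sin(ω/2) = (a − b)/(a + b) = 0.6249/2.095 = 0.2982, so ω = 2 arcsin(0.2982) ≈ 34.7°.

34.7°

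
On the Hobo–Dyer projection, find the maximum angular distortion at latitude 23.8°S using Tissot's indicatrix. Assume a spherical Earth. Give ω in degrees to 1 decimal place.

16.3°

The Hobo–Dyer projection is cylindrical equal-area with φ₀ = 37.5°. For cylindrical equal-area with standard parallel φ₀, h = cos φ / cos φ₀ and k = cos φ₀ / cos φ, so h·k = 1.
At 23.8°: h = 1.153, k = 0.8671; principal scales a = 1.153, b = 0.8671.
sin(ω/2) = (a − b)/(a + b) = 0.2862/2.020 = 0.1417, so ω = 2 arcsin(0.1417) ≈ 16.3°.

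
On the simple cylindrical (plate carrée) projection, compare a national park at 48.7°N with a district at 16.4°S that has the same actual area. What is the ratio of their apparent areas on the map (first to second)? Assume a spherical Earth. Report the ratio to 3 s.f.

In the plate carrée (x = Rλ, y = Rφ), meridians are true-scale (h = 1) and parallels are stretched by k = sec φ.
Areal scale at 48.7°: h·k = 1.000 × 1.515 = 1.515.
Areal scale at 16.4°: h·k = 1.000 × 1.042 = 1.042.
Ratio = 1.515/1.042 ≈ 1.45.

1.45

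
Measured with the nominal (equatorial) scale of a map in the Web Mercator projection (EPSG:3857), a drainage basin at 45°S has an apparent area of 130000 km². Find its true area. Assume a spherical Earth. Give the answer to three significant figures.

The Mercator projection is conformal; its linear scale factor is the same in every direction and equals sec φ = 1/cos φ.
Areal scale = k² = sec²φ = 1/cos²(45°) = 1/0.7071² = 2.000.
True area = apparent / (areal scale) = 130000 / 2.000 ≈ 65000 km².

65000 km²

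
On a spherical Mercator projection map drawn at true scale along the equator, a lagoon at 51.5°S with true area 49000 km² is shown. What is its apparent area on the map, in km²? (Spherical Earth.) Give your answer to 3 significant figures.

The Mercator projection is conformal; its linear scale factor is the same in every direction and equals sec φ = 1/cos φ.
Areal scale = k² = sec²φ = 1/cos²(51.5°) = 1/0.6225² = 2.580.
Apparent area = 49000 × 2.580 ≈ 126000 km².

126000 km²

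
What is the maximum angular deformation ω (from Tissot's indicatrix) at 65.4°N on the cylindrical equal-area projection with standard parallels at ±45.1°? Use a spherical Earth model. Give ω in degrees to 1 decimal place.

For cylindrical equal-area with standard parallel φ₀, h = cos φ / cos φ₀ and k = cos φ₀ / cos φ, so h·k = 1.
At 65.4°: h = 0.5897, k = 1.696; principal scales a = 1.696, b = 0.5897.
sin(ω/2) = (a − b)/(a + b) = 1.106/2.285 = 0.4839, so ω = 2 arcsin(0.4839) ≈ 57.9°.

57.9°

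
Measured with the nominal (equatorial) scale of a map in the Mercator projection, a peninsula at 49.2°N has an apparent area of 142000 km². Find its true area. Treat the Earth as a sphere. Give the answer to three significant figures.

For Mercator, h = k = sec φ (a conformal cylindrical projection has a single point scale, 1/cos φ).
Areal scale = k² = sec²φ = 1/cos²(49.2°) = 1/0.6534² = 2.342.
True area = apparent / (areal scale) = 142000 / 2.342 ≈ 60600 km².

60600 km²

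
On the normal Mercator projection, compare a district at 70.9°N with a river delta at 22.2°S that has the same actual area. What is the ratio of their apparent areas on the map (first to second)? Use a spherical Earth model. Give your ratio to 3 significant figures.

8.01

Mercator areal scale is sec²φ.
At 70.9°: sec²(70.9°) = 1/0.3272² = 9.340.
At 22.2°: sec²(22.2°) = 1/0.9259² = 1.167.
Ratio = 9.340/1.167 = cos²(22.2°)/cos²(70.9°) ≈ 8.01.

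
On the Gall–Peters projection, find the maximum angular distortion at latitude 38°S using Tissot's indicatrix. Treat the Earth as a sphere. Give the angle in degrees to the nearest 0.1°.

12.4°

Gall–Peters is a cylindrical equal-area projection with standard parallels at ±45°. For cylindrical equal-area with standard parallel φ₀, h = cos φ / cos φ₀ and k = cos φ₀ / cos φ, so h·k = 1.
At 38°: h = 1.114, k = 0.8973; principal scales a = 1.114, b = 0.8973.
sin(ω/2) = (a − b)/(a + b) = 0.2171/2.012 = 0.1079, so ω = 2 arcsin(0.1079) ≈ 12.4°.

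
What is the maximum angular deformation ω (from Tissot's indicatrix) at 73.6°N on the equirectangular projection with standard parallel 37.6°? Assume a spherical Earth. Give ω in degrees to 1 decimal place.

With standard parallel φ₀ = 37.6°, the equirectangular projection gives x = Rλ cos φ₀, y = Rφ, so h = 1 and k = cos 37.6° / cos φ.
At 73.6°: h = 1.000, k = 2.806; principal scales a = 2.806, b = 1.000.
sin(ω/2) = (a − b)/(a + b) = 1.806/3.806 = 0.4745, so ω = 2 arcsin(0.4745) ≈ 56.7°.

56.7°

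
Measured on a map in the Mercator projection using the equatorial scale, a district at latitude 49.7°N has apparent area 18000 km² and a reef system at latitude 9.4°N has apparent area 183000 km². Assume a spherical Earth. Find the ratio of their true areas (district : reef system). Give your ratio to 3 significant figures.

Since Mercator area scale is 1/cos²φ, the true area equals the apparent area multiplied by cos²φ.
True area of district: 18000 × cos²(49.7°) = 18000 × 0.4183 = 7530 km².
True area of reef system: 183000 × cos²(9.4°) = 183000 × 0.9733 = 178100 km².
Ratio = 7530 / 178100 ≈ 0.0423.

0.0423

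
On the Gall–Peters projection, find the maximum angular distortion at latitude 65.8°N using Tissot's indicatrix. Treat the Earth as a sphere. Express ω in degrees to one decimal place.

59.6°

Gall–Peters is a cylindrical equal-area projection with standard parallels at ±45°. Cylindrical equal-area (φ₀ = 45°): h = cos φ / cos 45° along meridians, k = cos 45° / cos φ along parallels; h·k = 1.
At 65.8°: h = 0.5797, k = 1.725; principal scales a = 1.725, b = 0.5797.
sin(ω/2) = (a − b)/(a + b) = 1.145/2.305 = 0.4969, so ω = 2 arcsin(0.4969) ≈ 59.6°.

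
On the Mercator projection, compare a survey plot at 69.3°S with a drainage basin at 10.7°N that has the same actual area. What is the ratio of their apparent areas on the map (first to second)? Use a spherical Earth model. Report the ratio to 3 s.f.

Mercator areal scale is sec²φ.
At 69.3°: sec²(69.3°) = 1/0.3535² = 8.004.
At 10.7°: sec²(10.7°) = 1/0.9826² = 1.036.
Ratio = 8.004/1.036 = cos²(10.7°)/cos²(69.3°) ≈ 7.73.

7.73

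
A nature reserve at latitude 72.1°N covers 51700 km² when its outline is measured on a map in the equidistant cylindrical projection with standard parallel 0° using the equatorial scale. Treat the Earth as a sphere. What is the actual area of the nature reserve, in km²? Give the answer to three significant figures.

15900 km²

In the plate carrée (x = Rλ, y = Rφ), meridians are true-scale (h = 1) and parallels are stretched by k = sec φ.
Areal scale = h·k = 1 × sec φ; at 72.1°, h = 1.000, k = 3.254, so h·k = 3.254.
True area = apparent / (areal scale) = 51700 / 3.254 ≈ 15900 km².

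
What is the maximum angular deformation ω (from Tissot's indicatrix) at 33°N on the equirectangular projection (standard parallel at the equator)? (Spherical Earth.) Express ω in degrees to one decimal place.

In the plate carrée (x = Rλ, y = Rφ), meridians are true-scale (h = 1) and parallels are stretched by k = sec φ.
At 33°: h = 1.000, k = 1.192; principal scales a = 1.192, b = 1.000.
sin(ω/2) = (a − b)/(a + b) = 0.1924/2.192 = 0.08774, so ω = 2 arcsin(0.08774) ≈ 10.1°.

10.1°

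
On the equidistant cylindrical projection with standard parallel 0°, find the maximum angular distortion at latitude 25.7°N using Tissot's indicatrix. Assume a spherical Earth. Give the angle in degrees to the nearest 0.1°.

For the equirectangular projection with φ₀ = 0 (plate carrée), h = 1 along meridians and k = sec φ along parallels.
At 25.7°: h = 1.000, k = 1.110; principal scales a = 1.110, b = 1.000.
sin(ω/2) = (a − b)/(a + b) = 0.1098/2.110 = 0.05204, so ω = 2 arcsin(0.05204) ≈ 6.0°.

6.0°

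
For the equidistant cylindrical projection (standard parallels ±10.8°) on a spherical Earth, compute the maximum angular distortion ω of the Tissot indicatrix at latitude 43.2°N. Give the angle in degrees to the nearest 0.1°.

In the equirectangular projection with standard parallel φ₀ = 10.8° (x = Rλ cos φ₀, y = Rφ), meridians are true-scale (h = 1) and the parallel scale is k = cos φ₀ / cos φ.
At 43.2°: h = 1.000, k = 1.348; principal scales a = 1.348, b = 1.000.
sin(ω/2) = (a − b)/(a + b) = 0.3475/2.348 = 0.1480, so ω = 2 arcsin(0.1480) ≈ 17.0°.

17.0°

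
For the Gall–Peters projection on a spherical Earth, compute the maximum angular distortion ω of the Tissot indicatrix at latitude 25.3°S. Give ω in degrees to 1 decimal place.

27.9°

Gall–Peters is a cylindrical equal-area projection with standard parallels at ±45°. For cylindrical equal-area with standard parallel φ₀, h = cos φ / cos φ₀ and k = cos φ₀ / cos φ, so h·k = 1.
At 25.3°: h = 1.279, k = 0.7821; principal scales a = 1.279, b = 0.7821.
sin(ω/2) = (a − b)/(a + b) = 0.4964/2.061 = 0.2409, so ω = 2 arcsin(0.2409) ≈ 27.9°.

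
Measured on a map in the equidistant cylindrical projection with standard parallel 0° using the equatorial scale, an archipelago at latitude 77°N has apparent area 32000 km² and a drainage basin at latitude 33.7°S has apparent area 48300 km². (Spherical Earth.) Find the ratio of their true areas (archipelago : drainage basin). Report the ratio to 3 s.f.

0.179

On the plate carrée, areal scale = h·k = 1 × sec φ, so true area = apparent × cos φ.
True area of archipelago: 32000 × cos(77°) = 32000 × 0.2250 = 7198 km².
True area of drainage basin: 48300 × cos(33.7°) = 48300 × 0.8320 = 40180 km².
Ratio = 7198 / 40180 ≈ 0.179.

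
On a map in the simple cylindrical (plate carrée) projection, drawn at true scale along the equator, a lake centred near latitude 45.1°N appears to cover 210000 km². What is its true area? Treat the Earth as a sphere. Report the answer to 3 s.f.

Plate carrée maps x = Rλ, y = Rφ. The meridian scale is h = 1 and the parallel scale is k = 1/cos φ = sec φ.
Areal scale = h·k = 1 × sec φ; at 45.1°, h = 1.000, k = 1.417, so h·k = 1.417.
True area = apparent / (areal scale) = 210000 / 1.417 ≈ 148000 km².

148000 km²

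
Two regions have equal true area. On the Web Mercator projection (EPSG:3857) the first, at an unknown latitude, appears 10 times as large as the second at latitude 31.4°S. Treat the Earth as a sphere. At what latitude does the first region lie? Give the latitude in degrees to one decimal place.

74.3°

Mercator areal scale is sec²φ, so apparent-area ratio = sec²φ₁ / sec²φ₂ = cos²φ₂ / cos²φ₁.
cos²φ₂ / cos²φ₁ = 10  ⇒  cos φ₁ = cos 31.4° / √10 = 0.8536/3.162 = 0.2699.
φ₁ = arccos(0.2699) ≈ 74.3°.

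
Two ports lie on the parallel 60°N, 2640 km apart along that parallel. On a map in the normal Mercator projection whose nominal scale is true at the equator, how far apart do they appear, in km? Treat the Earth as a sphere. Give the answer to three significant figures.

5280 km

For Mercator, h = k = sec φ (a conformal cylindrical projection has a single point scale, 1/cos φ).
Along the parallel, k = sec 60° = 1/0.5000 = 2.000.
Map distance = 2640 × 2.000 ≈ 5280 km.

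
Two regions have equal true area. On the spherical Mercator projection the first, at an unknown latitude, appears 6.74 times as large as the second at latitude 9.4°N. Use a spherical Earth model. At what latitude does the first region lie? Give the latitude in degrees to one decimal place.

67.7°

For equal true areas on Mercator, apparent areas scale as sec²φ, so the ratio is cos²φ₂ / cos²φ₁.
cos²φ₂ / cos²φ₁ = 6.74  ⇒  cos φ₁ = cos 9.4° / √6.74 = 0.9866/2.596 = 0.3800.
φ₁ = arccos(0.3800) ≈ 67.7°.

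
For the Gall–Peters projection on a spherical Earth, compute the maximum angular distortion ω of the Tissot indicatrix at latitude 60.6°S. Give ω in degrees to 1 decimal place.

The Gall–Peters projection is cylindrical equal-area with φ₀ = 45°. Cylindrical equal-area (φ₀ = 45°): h = cos φ / cos 45° along meridians, k = cos 45° / cos φ along parallels; h·k = 1.
At 60.6°: h = 0.6942, k = 1.440; principal scales a = 1.440, b = 0.6942.
sin(ω/2) = (a − b)/(a + b) = 0.7462/2.135 = 0.3496, so ω = 2 arcsin(0.3496) ≈ 40.9°.

40.9°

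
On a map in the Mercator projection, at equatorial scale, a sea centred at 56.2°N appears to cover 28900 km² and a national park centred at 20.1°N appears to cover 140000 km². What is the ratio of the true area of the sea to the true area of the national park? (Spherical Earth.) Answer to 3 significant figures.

Mercator's areal exaggeration is sec²φ; hence true area = (apparent area) · cos²φ.
True area of sea: 28900 × cos²(56.2°) = 28900 × 0.3095 = 8944 km².
True area of national park: 140000 × cos²(20.1°) = 140000 × 0.8819 = 123500 km².
Ratio = 8944 / 123500 ≈ 0.0724.

0.0724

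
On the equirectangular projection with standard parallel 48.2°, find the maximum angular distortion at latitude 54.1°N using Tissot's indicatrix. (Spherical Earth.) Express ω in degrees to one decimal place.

With standard parallel φ₀ = 48.2°, the equirectangular projection gives x = Rλ cos φ₀, y = Rφ, so h = 1 and k = cos 48.2° / cos φ.
At 54.1°: h = 1.000, k = 1.137; principal scales a = 1.137, b = 1.000.
sin(ω/2) = (a − b)/(a + b) = 0.1367/2.137 = 0.06398, so ω = 2 arcsin(0.06398) ≈ 7.3°.

7.3°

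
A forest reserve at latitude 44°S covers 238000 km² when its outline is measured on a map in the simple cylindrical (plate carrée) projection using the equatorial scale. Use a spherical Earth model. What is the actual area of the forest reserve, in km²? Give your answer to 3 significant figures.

In the plate carrée (x = Rλ, y = Rφ), meridians are true-scale (h = 1) and parallels are stretched by k = sec φ.
Areal scale = h·k = 1 × sec φ; at 44°, h = 1.000, k = 1.390, so h·k = 1.390.
True area = apparent / (areal scale) = 238000 / 1.390 ≈ 171000 km².

171000 km²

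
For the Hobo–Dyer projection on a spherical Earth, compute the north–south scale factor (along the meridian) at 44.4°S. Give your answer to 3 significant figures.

Hobo–Dyer is a cylindrical equal-area projection with standard parallels at ±37.5°. Cylindrical equal-area (φ₀ = 37.5°): h = cos φ / cos 37.5° along meridians, k = cos 37.5° / cos φ along parallels; h·k = 1.
h = cos 44.4° / cos 37.5° = 0.7145/0.7934 = 0.9006.

0.901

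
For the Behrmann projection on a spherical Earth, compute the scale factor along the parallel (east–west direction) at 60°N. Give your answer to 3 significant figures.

1.73

The Behrmann projection is cylindrical equal-area with φ₀ = 30°. A cylindrical equal-area projection with standard parallel φ₀ has meridian scale h = cos φ / cos φ₀ and parallel scale k = cos φ₀ / cos φ (so areas are preserved, h·k = 1).
k = cos 30° / cos 60° = 0.8660/0.5000 = 1.732.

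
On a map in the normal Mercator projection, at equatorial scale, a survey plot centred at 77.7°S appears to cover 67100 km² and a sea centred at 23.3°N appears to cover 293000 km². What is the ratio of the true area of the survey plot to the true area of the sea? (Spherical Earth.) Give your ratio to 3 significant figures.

Since Mercator area scale is 1/cos²φ, the true area equals the apparent area multiplied by cos²φ.
True area of survey plot: 67100 × cos²(77.7°) = 67100 × 0.04538 = 3045 km².
True area of sea: 293000 × cos²(23.3°) = 293000 × 0.8435 = 247200 km².
Ratio = 3045 / 247200 ≈ 0.0123.

0.0123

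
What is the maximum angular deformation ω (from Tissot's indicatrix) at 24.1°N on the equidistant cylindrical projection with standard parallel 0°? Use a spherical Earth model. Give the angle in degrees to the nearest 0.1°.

For the equirectangular projection with φ₀ = 0 (plate carrée), h = 1 along meridians and k = sec φ along parallels.
At 24.1°: h = 1.000, k = 1.095; principal scales a = 1.095, b = 1.000.
sin(ω/2) = (a − b)/(a + b) = 0.09549/2.095 = 0.04557, so ω = 2 arcsin(0.04557) ≈ 5.2°.

5.2°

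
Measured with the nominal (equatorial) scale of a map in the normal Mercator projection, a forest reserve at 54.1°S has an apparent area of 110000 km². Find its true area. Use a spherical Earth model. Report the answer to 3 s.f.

Mercator is conformal, so the point scale is isotropic: h = k = sec φ = 1/cos φ.
Areal scale = k² = sec²φ = 1/cos²(54.1°) = 1/0.5864² = 2.908.
True area = apparent / (areal scale) = 110000 / 2.908 ≈ 37800 km².

37800 km²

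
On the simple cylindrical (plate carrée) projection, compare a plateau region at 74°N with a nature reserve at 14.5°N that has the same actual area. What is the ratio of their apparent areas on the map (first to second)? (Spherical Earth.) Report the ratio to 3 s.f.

In the plate carrée (x = Rλ, y = Rφ), meridians are true-scale (h = 1) and parallels are stretched by k = sec φ.
Areal scale at 74°: h·k = 1.000 × 3.628 = 3.628.
Areal scale at 14.5°: h·k = 1.000 × 1.033 = 1.033.
Ratio = 3.628/1.033 ≈ 3.51.

3.51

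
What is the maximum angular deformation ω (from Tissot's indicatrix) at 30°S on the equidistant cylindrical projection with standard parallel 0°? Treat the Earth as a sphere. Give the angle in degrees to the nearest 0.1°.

8.2°

In the plate carrée (x = Rλ, y = Rφ), meridians are true-scale (h = 1) and parallels are stretched by k = sec φ.
At 30°: h = 1.000, k = 1.155; principal scales a = 1.155, b = 1.000.
sin(ω/2) = (a − b)/(a + b) = 0.1547/2.155 = 0.07180, so ω = 2 arcsin(0.07180) ≈ 8.2°.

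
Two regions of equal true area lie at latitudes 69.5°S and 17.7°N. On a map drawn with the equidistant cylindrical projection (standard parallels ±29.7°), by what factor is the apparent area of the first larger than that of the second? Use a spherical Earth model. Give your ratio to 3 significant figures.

2.72

The equidistant cylindrical projection with φ₀ = 29.7° has h = 1 (meridians true) and k = cos φ₀ / cos φ along parallels.
Areal scale at 69.5°: h·k = 1.000 × 2.480 = 2.480.
Areal scale at 17.7°: h·k = 1.000 × 0.9118 = 0.9118.
Ratio = 2.480/0.9118 ≈ 2.72.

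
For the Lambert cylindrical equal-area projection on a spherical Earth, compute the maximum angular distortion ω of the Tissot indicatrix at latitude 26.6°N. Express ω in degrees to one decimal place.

12.8°

The Lambert cylindrical equal-area projection is the cylindrical equal-area projection with its standard parallel at the equator (φ₀ = 0). For cylindrical equal-area with standard parallel φ₀, h = cos φ / cos φ₀ and k = cos φ₀ / cos φ, so h·k = 1.
At 26.6°: h = 0.8942, k = 1.118; principal scales a = 1.118, b = 0.8942.
sin(ω/2) = (a − b)/(a + b) = 0.2242/2.013 = 0.1114, so ω = 2 arcsin(0.1114) ≈ 12.8°.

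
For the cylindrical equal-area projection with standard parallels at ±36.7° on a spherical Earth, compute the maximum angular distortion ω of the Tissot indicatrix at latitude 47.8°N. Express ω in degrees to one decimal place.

For cylindrical equal-area with standard parallel φ₀, h = cos φ / cos φ₀ and k = cos φ₀ / cos φ, so h·k = 1.
At 47.8°: h = 0.8378, k = 1.194; principal scales a = 1.194, b = 0.8378.
sin(ω/2) = (a − b)/(a + b) = 0.3558/2.031 = 0.1752, so ω = 2 arcsin(0.1752) ≈ 20.2°.

20.2°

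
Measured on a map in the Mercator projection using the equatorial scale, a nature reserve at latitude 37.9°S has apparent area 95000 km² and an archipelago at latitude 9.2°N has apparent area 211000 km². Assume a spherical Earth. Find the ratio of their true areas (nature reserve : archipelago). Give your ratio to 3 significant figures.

On Mercator the areal scale is sec²φ, so true area = apparent × cos²φ.
True area of nature reserve: 95000 × cos²(37.9°) = 95000 × 0.6227 = 59150 km².
True area of archipelago: 211000 × cos²(9.2°) = 211000 × 0.9744 = 205600 km².
Ratio = 59150 / 205600 ≈ 0.288.

0.288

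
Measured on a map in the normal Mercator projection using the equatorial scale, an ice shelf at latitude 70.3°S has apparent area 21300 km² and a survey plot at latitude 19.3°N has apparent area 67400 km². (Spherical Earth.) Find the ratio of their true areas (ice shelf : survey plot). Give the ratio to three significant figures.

On Mercator the areal scale is sec²φ, so true area = apparent × cos²φ.
True area of ice shelf: 21300 × cos²(70.3°) = 21300 × 0.1136 = 2420 km².
True area of survey plot: 67400 × cos²(19.3°) = 67400 × 0.8908 = 60040 km².
Ratio = 2420 / 60040 ≈ 0.0403.

0.0403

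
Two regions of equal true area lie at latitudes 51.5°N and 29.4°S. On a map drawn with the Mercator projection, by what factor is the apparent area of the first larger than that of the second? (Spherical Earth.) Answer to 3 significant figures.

Mercator is conformal with k = sec φ, so areal scale = k² = sec²φ.
At 51.5°: sec²(51.5°) = 1/0.6225² = 2.580.
At 29.4°: sec²(29.4°) = 1/0.8712² = 1.317.
Ratio = 2.580/1.317 = cos²(29.4°)/cos²(51.5°) ≈ 1.96.

1.96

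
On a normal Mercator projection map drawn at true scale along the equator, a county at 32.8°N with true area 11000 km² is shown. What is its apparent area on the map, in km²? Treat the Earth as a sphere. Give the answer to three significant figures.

15600 km²

For Mercator, h = k = sec φ (a conformal cylindrical projection has a single point scale, 1/cos φ).
Areal scale = k² = sec²φ = 1/cos²(32.8°) = 1/0.8406² = 1.415.
Apparent area = 11000 × 1.415 ≈ 15600 km².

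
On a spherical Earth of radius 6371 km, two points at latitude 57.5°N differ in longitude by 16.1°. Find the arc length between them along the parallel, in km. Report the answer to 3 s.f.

Arc length along a parallel = R cos φ · Δλ (with Δλ in radians).
= 6371 × cos 57.5° × (16.1° × π/180) = 6371 × 0.5373 × 0.2810 ≈ 962 km.

962 km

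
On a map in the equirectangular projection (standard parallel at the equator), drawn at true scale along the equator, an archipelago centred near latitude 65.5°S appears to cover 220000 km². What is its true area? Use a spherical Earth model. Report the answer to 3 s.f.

For the equirectangular projection with φ₀ = 0 (plate carrée), h = 1 along meridians and k = sec φ along parallels.
Areal scale = h·k = 1 × sec φ; at 65.5°, h = 1.000, k = 2.411, so h·k = 2.411.
True area = apparent / (areal scale) = 220000 / 2.411 ≈ 91200 km².

91200 km²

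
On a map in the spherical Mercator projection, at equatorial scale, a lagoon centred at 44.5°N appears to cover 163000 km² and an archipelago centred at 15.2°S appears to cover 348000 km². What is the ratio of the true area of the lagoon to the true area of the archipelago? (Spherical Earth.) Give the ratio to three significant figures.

0.256

Mercator's areal exaggeration is sec²φ; hence true area = (apparent area) · cos²φ.
True area of lagoon: 163000 × cos²(44.5°) = 163000 × 0.5087 = 82920 km².
True area of archipelago: 348000 × cos²(15.2°) = 348000 × 0.9313 = 324100 km².
Ratio = 82920 / 324100 ≈ 0.256.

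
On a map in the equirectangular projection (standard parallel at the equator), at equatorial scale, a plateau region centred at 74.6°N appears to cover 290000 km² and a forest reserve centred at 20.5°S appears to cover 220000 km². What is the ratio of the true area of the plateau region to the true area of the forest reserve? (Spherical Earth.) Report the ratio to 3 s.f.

Plate carrée has h = 1 and k = sec φ, giving areal scale sec φ; true area = (apparent area) · cos φ.
True area of plateau region: 290000 × cos(74.6°) = 290000 × 0.2656 = 77010 km².
True area of forest reserve: 220000 × cos(20.5°) = 220000 × 0.9367 = 206100 km².
Ratio = 77010 / 206100 ≈ 0.374.

0.374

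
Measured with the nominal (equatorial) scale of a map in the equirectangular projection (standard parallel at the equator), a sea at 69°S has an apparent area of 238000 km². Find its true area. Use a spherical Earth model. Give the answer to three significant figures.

For the equirectangular projection with φ₀ = 0 (plate carrée), h = 1 along meridians and k = sec φ along parallels.
Areal scale = h·k = 1 × sec φ; at 69°, h = 1.000, k = 2.790, so h·k = 2.790.
True area = apparent / (areal scale) = 238000 / 2.790 ≈ 85300 km².

85300 km²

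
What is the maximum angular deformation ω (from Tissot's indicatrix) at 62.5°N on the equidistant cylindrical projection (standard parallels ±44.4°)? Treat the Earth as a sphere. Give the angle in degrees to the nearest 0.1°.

The equidistant cylindrical projection with φ₀ = 44.4° has h = 1 (meridians true) and k = cos φ₀ / cos φ along parallels.
At 62.5°: h = 1.000, k = 1.547; principal scales a = 1.547, b = 1.000.
sin(ω/2) = (a − b)/(a + b) = 0.5473/2.547 = 0.2149, so ω = 2 arcsin(0.2149) ≈ 24.8°.

24.8°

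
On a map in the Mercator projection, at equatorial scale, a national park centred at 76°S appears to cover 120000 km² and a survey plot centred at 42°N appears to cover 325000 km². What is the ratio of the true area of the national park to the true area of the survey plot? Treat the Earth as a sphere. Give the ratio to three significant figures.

0.0391

Since Mercator area scale is 1/cos²φ, the true area equals the apparent area multiplied by cos²φ.
True area of national park: 120000 × cos²(76°) = 120000 × 0.05853 = 7023 km².
True area of survey plot: 325000 × cos²(42°) = 325000 × 0.5523 = 179500 km².
Ratio = 7023 / 179500 ≈ 0.0391.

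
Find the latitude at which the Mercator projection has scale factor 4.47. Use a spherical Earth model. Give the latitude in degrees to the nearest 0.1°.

77.1°

Mercator scale is k = sec φ = 1/cos φ.
1/cos φ = 4.47  ⇒  cos φ = 0.2237  ⇒  φ = arccos(0.2237) ≈ 77.1°.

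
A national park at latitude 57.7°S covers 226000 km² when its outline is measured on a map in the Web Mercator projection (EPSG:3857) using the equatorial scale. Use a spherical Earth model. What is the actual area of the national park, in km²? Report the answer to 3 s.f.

64500 km²

Mercator is conformal, so the point scale is isotropic: h = k = sec φ = 1/cos φ.
Areal scale = k² = sec²φ = 1/cos²(57.7°) = 1/0.5344² = 3.502.
True area = apparent / (areal scale) = 226000 / 3.502 ≈ 64500 km².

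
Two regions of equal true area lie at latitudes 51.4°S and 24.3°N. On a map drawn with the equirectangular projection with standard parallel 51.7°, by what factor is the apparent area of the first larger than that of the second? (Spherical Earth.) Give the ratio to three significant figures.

1.46

With standard parallel φ₀ = 51.7°, the equirectangular projection gives x = Rλ cos φ₀, y = Rφ, so h = 1 and k = cos 51.7° / cos φ.
Areal scale at 51.4°: h·k = 1.000 × 0.9934 = 0.9934.
Areal scale at 24.3°: h·k = 1.000 × 0.6800 = 0.6800.
Ratio = 0.9934/0.6800 ≈ 1.46.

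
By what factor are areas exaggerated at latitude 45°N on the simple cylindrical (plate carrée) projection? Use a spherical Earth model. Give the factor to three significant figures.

For the equirectangular projection with φ₀ = 0 (plate carrée), h = 1 along meridians and k = sec φ along parallels.
Areal scale = h·k = 1 × sec φ; at 45°, h = 1.000, k = 1.414, so h·k = 1.414.

1.41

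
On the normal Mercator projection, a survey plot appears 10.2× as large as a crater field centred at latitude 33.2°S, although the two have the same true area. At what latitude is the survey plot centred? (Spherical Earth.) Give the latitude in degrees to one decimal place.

74.8°

For equal true areas on Mercator, apparent areas scale as sec²φ, so the ratio is cos²φ₂ / cos²φ₁.
cos²φ₂ / cos²φ₁ = 10.2  ⇒  cos φ₁ = cos 33.2° / √10.2 = 0.8368/3.194 = 0.2620.
φ₁ = arccos(0.2620) ≈ 74.8°.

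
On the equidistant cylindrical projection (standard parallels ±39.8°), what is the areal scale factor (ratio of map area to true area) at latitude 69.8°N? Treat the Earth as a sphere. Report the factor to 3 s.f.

2.22

With standard parallel φ₀ = 39.8°, the equirectangular projection gives x = Rλ cos φ₀, y = Rφ, so h = 1 and k = cos 39.8° / cos φ.
Areal scale = h·k = 1 × cos φ₀ / cos φ; at 69.8°, h = 1.000, k = 2.225, so h·k = 2.225.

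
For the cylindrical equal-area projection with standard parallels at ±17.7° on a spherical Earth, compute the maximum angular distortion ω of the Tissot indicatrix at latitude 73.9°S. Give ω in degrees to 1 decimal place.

115.1°

For cylindrical equal-area with standard parallel φ₀, h = cos φ / cos φ₀ and k = cos φ₀ / cos φ, so h·k = 1.
At 73.9°: h = 0.2911, k = 3.435; principal scales a = 3.435, b = 0.2911.
sin(ω/2) = (a − b)/(a + b) = 3.144/3.726 = 0.8438, so ω = 2 arcsin(0.8438) ≈ 115.1°.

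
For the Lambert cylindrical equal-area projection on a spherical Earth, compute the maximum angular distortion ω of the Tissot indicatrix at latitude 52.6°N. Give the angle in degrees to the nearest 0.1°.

The Lambert cylindrical equal-area projection is the cylindrical equal-area projection with its standard parallel at the equator (φ₀ = 0). A cylindrical equal-area projection with standard parallel φ₀ has meridian scale h = cos φ / cos φ₀ and parallel scale k = cos φ₀ / cos φ (so areas are preserved, h·k = 1).
At 52.6°: h = 0.6074, k = 1.646; principal scales a = 1.646, b = 0.6074.
sin(ω/2) = (a − b)/(a + b) = 1.039/2.254 = 0.4610, so ω = 2 arcsin(0.4610) ≈ 54.9°.

54.9°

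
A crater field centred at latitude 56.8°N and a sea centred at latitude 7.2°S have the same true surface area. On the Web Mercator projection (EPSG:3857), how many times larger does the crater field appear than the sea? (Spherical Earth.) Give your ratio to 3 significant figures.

3.28

Mercator areal scale is sec²φ.
At 56.8°: sec²(56.8°) = 1/0.5476² = 3.335.
At 7.2°: sec²(7.2°) = 1/0.9921² = 1.016.
Ratio = 3.335/1.016 = cos²(7.2°)/cos²(56.8°) ≈ 3.28.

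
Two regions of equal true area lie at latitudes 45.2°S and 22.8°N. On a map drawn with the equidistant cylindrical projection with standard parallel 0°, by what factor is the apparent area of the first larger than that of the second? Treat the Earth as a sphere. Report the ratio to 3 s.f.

Plate carrée maps x = Rλ, y = Rφ. The meridian scale is h = 1 and the parallel scale is k = 1/cos φ = sec φ.
Areal scale at 45.2°: h·k = 1.000 × 1.419 = 1.419.
Areal scale at 22.8°: h·k = 1.000 × 1.085 = 1.085.
Ratio = 1.419/1.085 ≈ 1.31.

1.31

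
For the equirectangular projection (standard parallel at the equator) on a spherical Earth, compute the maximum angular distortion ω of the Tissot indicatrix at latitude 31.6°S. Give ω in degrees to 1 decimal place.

For the equirectangular projection with φ₀ = 0 (plate carrée), h = 1 along meridians and k = sec φ along parallels.
At 31.6°: h = 1.000, k = 1.174; principal scales a = 1.174, b = 1.000.
sin(ω/2) = (a − b)/(a + b) = 0.1741/2.174 = 0.08007, so ω = 2 arcsin(0.08007) ≈ 9.2°.

9.2°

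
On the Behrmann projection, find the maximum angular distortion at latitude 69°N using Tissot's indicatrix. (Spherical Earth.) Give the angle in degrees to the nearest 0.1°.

90.1°

The Behrmann projection is cylindrical equal-area with φ₀ = 30°. A cylindrical equal-area projection with standard parallel φ₀ has meridian scale h = cos φ / cos φ₀ and parallel scale k = cos φ₀ / cos φ (so areas are preserved, h·k = 1).
At 69°: h = 0.4138, k = 2.417; principal scales a = 2.417, b = 0.4138.
sin(ω/2) = (a − b)/(a + b) = 2.003/2.830 = 0.7076, so ω = 2 arcsin(0.7076) ≈ 90.1°.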